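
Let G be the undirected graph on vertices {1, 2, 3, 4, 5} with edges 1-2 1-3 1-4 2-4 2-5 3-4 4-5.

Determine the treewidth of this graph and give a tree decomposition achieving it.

Treewidth 2.
Bags: B1 = {1, 2, 4}  B2 = {2, 4, 5}  B3 = {1, 3, 4}
Tree: B1–B2, B1–B3

Every bag has size at most 3, so the width is 3 − 1 = 2 and tw(G) ≤ 2. Conversely, {1, 2, 4} is a clique of size 3, and the vertices of any clique must share a bag in every tree decomposition; so some bag has ≥ 3 vertices and tw(G) ≥ 2. Hence tw(G) = 2 exactly.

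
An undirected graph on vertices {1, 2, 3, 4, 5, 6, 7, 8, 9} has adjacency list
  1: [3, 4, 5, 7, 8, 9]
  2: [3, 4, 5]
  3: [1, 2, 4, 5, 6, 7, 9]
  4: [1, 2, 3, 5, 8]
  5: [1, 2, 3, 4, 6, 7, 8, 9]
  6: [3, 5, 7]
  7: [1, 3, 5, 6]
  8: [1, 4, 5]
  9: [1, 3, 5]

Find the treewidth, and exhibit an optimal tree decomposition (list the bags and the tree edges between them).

Treewidth 3.
Bags: B1 = {1, 3, 5, 9}  B2 = {1, 3, 4, 5}  B3 = {1, 4, 5, 8}  B4 = {1, 3, 5, 7}  B5 = {2, 3, 4, 5}  B6 = {3, 5, 6, 7}
Tree: B1–B2, B2–B3, B2–B4, B2–B5, B4–B6

The largest bag has 4 vertices, giving width 3; this decomposition certifies tw(G) ≤ 3. For the lower bound, the 4 vertices {1, 4, 5, 8} are pairwise adjacent, and any tree decomposition puts a clique entirely inside one bag — forcing width ≥ 3. Combining the bounds, tw(G) = 3.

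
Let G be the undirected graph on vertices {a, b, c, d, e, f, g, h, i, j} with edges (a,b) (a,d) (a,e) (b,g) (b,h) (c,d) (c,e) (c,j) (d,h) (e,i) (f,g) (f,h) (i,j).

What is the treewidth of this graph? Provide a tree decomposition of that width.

Treewidth 2.
Bags: B1 = {c, i, j}  B2 = {c, e, i}  B3 = {c, d, e}  B4 = {a, d, e}  B5 = {a, d, h}  B6 = {a, b, h}  B7 = {b, f, h}  B8 = {b, f, g}
Tree: B1–B2, B2–B3, B3–B4, B4–B5, B5–B6, B6–B7, B7–B8

Every bag has size at most 3, so the width is 3 − 1 = 2 and tw(G) ≤ 2. Since j–i–e–c–j is a cycle in G, G is not acyclic. Forests are exactly the graphs of treewidth ≤ 1, so tw(G) ≥ 2. Combining the bounds, tw(G) = 2.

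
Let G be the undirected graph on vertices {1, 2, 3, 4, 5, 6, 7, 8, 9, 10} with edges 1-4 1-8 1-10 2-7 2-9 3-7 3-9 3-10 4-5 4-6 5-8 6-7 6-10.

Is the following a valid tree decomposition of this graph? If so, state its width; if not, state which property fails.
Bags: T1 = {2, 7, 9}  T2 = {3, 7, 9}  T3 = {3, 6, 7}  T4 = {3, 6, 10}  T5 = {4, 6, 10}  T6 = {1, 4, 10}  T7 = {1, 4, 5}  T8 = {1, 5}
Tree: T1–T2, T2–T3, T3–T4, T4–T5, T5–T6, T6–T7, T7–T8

No — vertex 8 appears in no bag.

A tree decomposition must satisfy three properties: every vertex lies in some bag; for every edge, both endpoints lie together in some bag; and for every vertex, the bags containing it form a connected subtree. Here vertex 8 appears in no bag, so the decomposition is invalid.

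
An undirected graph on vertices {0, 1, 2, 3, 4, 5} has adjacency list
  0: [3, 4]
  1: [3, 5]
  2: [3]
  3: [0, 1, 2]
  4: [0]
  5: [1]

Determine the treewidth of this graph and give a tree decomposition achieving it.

Treewidth 1.
Bags: B1 = {0, 3}  B2 = {2, 3}  B3 = {0, 4}  B4 = {1, 3}  B5 = {1, 5}
Tree: B1–B2, B1–B3, B1–B4, B4–B5

The largest bag has 2 vertices, giving width 1; this decomposition certifies tw(G) ≤ 1. Any graph with an edge has treewidth ≥ 1, and G has the edge 0–3. Therefore the treewidth is 1.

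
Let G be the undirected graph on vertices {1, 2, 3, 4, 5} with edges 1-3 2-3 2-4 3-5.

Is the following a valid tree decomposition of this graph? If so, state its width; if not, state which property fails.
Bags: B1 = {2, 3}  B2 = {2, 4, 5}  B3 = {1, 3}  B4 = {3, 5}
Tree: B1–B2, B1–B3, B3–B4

No — bags containing vertex 5 are not connected in the tree.

A tree decomposition must satisfy three properties: every vertex lies in some bag; for every edge, both endpoints lie together in some bag; and for every vertex, the bags containing it form a connected subtree. Here bags containing vertex 5 are not connected in the tree, so the decomposition is invalid.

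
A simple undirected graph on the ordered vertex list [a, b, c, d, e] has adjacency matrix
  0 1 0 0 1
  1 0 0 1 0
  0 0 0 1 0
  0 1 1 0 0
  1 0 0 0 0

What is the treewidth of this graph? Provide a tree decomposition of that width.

Treewidth 1.
One optimal decomposition is:
Bags: B1 = {c, d}  B2 = {b, d}  B3 = {a, b}  B4 = {a, e}
Tree: B1–B2, B2–B3, B3–B4

The largest bag has 2 vertices, giving width 1; this decomposition certifies tw(G) ≤ 1. Since G has at least one edge (e.g. c–d), it is not an edgeless graph, so tw(G) ≥ 1. The upper and lower bounds meet at 1, so that is the treewidth.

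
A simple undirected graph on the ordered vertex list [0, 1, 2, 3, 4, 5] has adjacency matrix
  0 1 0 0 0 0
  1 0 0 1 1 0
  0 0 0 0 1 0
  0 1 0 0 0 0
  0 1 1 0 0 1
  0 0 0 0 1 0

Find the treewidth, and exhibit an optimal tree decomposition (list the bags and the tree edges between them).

Every bag has size at most 2, so the width is 2 − 1 = 1 and tw(G) ≤ 1. Any graph with an edge has treewidth ≥ 1, and G has the edge 4–5. Hence tw(G) = 1 exactly.

Treewidth 1.
One optimal decomposition is:
Bags: B1 = {4, 5}  B2 = {1, 4}  B3 = {0, 1}  B4 = {2, 4}  B5 = {1, 3}
Tree: B1–B2, B2–B3, B1–B4, B2–B5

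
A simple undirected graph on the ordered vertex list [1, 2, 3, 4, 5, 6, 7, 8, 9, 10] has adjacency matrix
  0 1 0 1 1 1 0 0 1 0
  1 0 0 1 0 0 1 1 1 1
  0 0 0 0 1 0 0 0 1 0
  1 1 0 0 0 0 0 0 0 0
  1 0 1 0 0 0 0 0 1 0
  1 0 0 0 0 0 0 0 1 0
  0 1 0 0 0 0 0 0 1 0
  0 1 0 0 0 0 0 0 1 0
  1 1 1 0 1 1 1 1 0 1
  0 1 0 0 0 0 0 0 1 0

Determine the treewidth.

A width-2 tree decomposition is:
Bags: B1 = {2, 9, 10}  B2 = {1, 2, 9}  B3 = {1, 5, 9}  B4 = {1, 2, 4}  B5 = {2, 8, 9}  B6 = {2, 7, 9}  B7 = {3, 5, 9}  B8 = {1, 6, 9}
Tree: B1–B2, B2–B3, B2–B4, B1–B5, B1–B6, B3–B7, B2–B8
The largest bag has 3 vertices, giving width 2; this decomposition certifies tw(G) ≤ 2. On the other hand G contains the 3-clique {2, 8, 9}. A clique must lie in a single bag of any decomposition, so no decomposition can have width below 2. The upper and lower bounds meet at 2, so that is the treewidth.

2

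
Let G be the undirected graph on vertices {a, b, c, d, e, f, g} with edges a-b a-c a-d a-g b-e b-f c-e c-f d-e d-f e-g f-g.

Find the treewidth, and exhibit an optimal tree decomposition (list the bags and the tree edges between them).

Treewidth 3.
Bags: B1 = {a, b, e, f}  B2 = {a, e, f, g}  B3 = {a, d, e, f}  B4 = {a, c, e, f}
Tree: B1–B2, B2–B3, B3–B4

Every bag has size at most 4, so the width is 4 − 1 = 3 and tw(G) ≤ 3. For the lower bound: the 4 vertex sets {a,b}, {f,g}, {e}, {d} are disjoint, each induces a connected subgraph, and every pair is joined by at least one edge of G. Contracting each set to a single vertex therefore yields K_{4} as a minor, and since treewidth is minor-monotone, tw(G) ≥ tw(K_{4}) = 3. Combining the bounds, tw(G) = 3.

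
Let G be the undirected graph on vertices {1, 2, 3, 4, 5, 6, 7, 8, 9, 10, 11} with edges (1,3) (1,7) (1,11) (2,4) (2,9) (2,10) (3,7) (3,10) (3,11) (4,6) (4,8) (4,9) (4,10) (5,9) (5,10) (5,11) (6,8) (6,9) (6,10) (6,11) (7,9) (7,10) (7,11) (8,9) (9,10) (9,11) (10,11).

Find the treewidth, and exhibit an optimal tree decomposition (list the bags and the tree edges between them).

Treewidth 3.
One such decomposition:
Bags: B1 = {7, 9, 10, 11}  B2 = {6, 9, 10, 11}  B3 = {4, 6, 9, 10}  B4 = {4, 6, 8, 9}  B5 = {2, 4, 9, 10}  B6 = {5, 9, 10, 11}  B7 = {3, 7, 10, 11}  B8 = {1, 3, 7, 11}
Tree: B1–B2, B2–B3, B3–B4, B3–B5, B2–B6, B1–B7, B7–B8

Every bag has size at most 4, so the width is 4 − 1 = 3 and tw(G) ≤ 3. Conversely, {1, 3, 7, 11} is a clique of size 4, and the vertices of any clique must share a bag in every tree decomposition; so some bag has ≥ 4 vertices and tw(G) ≥ 3. Combining the bounds, tw(G) = 3.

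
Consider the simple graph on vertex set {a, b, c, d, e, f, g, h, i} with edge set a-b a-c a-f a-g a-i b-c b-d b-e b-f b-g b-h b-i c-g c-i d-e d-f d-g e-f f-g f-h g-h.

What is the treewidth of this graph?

3

A width-3 tree decomposition is:
Bags: B1 = {b, d, f, g}  B2 = {a, b, f, g}  B3 = {a, b, c, g}  B4 = {b, f, g, h}  B5 = {b, d, e, f}  B6 = {a, b, c, i}
Tree: B1–B2, B2–B3, B2–B4, B1–B5, B3–B6
The largest bag has 4 vertices, giving width 3; this decomposition certifies tw(G) ≤ 3. For the lower bound, the 4 vertices {a, b, c, g} are pairwise adjacent, and any tree decomposition puts a clique entirely inside one bag — forcing width ≥ 3. Hence tw(G) = 3 exactly.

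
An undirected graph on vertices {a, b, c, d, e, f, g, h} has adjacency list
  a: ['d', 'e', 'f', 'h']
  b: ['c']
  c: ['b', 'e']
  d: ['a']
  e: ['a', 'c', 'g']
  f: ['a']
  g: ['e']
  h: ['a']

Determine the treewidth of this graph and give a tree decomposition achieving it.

The largest bag has 2 vertices, giving width 1; this decomposition certifies tw(G) ≤ 1. G has an edge, so its treewidth is at least 1. Combining the bounds, tw(G) = 1.

Treewidth 1.
One such decomposition:
Bags: B1 = {a, e}  B2 = {a, d}  B3 = {c, e}  B4 = {a, h}  B5 = {a, f}  B6 = {e, g}  B7 = {b, c}
Tree: B1–B2, B1–B3, B2–B4, B2–B5, B3–B6, B3–B7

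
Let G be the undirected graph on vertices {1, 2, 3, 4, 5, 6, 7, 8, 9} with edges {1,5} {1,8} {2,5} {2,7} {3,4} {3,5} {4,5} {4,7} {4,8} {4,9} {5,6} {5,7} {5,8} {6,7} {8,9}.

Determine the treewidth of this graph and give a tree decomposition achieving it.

The largest bag has 3 vertices, giving width 2; this decomposition certifies tw(G) ≤ 2. On the other hand G contains the 3-clique {4, 8, 9}. A clique must lie in a single bag of any decomposition, so no decomposition can have width below 2. The upper and lower bounds meet at 2, so that is the treewidth.

Treewidth 2.
One optimal decomposition is:
Bags: B1 = {4, 5, 8}  B2 = {4, 8, 9}  B3 = {4, 5, 7}  B4 = {2, 5, 7}  B5 = {5, 6, 7}  B6 = {3, 4, 5}  B7 = {1, 5, 8}
Tree: B1–B2, B1–B3, B3–B4, B3–B5, B1–B6, B1–B7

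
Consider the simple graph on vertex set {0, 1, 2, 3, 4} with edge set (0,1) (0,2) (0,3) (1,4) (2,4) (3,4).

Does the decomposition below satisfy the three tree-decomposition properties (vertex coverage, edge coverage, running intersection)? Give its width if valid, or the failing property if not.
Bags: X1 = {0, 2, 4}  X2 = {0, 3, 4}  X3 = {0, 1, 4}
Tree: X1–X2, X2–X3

Yes; width 2.

Vertex coverage: the bags together contain {0, 1, 2, 3, 4}, the full vertex set. Edge coverage: each edge of G has both endpoints in at least one bag. Running intersection: for every vertex, the bags containing it form a connected subtree. All three properties hold, so this is a valid tree decomposition of width max|bag| − 1 = 2, and hence tw(G) ≤ 2.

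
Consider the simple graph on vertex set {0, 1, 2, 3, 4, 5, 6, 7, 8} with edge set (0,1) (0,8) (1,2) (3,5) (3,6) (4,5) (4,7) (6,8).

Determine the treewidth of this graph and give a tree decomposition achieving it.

Every bag has size at most 2, so the width is 2 − 1 = 1 and tw(G) ≤ 1. Any graph with an edge has treewidth ≥ 1, and G has the edge 7–4. The upper and lower bounds meet at 1, so that is the treewidth.

Treewidth 1.
One such decomposition:
Bags: B1 = {4, 7}  B2 = {4, 5}  B3 = {3, 5}  B4 = {3, 6}  B5 = {6, 8}  B6 = {0, 8}  B7 = {0, 1}  B8 = {1, 2}
Tree: B1–B2, B2–B3, B3–B4, B4–B5, B5–B6, B6–B7, B7–B8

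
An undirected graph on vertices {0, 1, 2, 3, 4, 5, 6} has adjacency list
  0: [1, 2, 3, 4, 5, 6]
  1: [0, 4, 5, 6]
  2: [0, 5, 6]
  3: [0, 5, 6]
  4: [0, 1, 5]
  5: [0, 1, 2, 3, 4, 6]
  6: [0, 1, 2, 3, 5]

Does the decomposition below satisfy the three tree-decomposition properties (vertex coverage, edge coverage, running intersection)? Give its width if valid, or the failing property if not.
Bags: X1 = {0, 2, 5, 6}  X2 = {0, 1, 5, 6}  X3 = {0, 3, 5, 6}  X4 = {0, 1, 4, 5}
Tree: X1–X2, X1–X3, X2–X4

Yes; width 3.

Every vertex of G appears in some bag (union = {0, 1, 2, 3, 4, 5, 6}); every edge is covered by a bag; and for each vertex v the set of bags containing v is connected in the bag tree. The decomposition is therefore valid. The largest bag has 4 vertices, so the width is 3.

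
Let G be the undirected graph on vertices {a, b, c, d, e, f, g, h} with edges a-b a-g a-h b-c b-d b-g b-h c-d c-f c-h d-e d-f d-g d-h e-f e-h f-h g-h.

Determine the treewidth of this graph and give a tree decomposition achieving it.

Treewidth 3.
One optimal decomposition is:
Bags: B1 = {b, c, d, h}  B2 = {c, d, f, h}  B3 = {b, d, g, h}  B4 = {d, e, f, h}  B5 = {a, b, g, h}
Tree: B1–B2, B1–B3, B2–B4, B3–B5

The largest bag has 4 vertices, giving width 3; this decomposition certifies tw(G) ≤ 3. Conversely, {b, d, g, h} is a clique of size 4, and the vertices of any clique must share a bag in every tree decomposition; so some bag has ≥ 4 vertices and tw(G) ≥ 3. Combining the bounds, tw(G) = 3.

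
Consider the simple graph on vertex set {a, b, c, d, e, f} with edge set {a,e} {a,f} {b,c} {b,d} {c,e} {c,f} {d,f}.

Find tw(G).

2

A width-2 tree decomposition is:
Bags: B1 = {b, d, f}  B2 = {b, c, f}  B3 = {a, c, f}  B4 = {a, c, e}
Tree: B1–B2, B2–B3, B3–B4
The largest bag has 3 vertices, giving width 2; this decomposition certifies tw(G) ≤ 2. Since d–b–c–f–d is a cycle in G, G is not acyclic. Forests are exactly the graphs of treewidth ≤ 1, so tw(G) ≥ 2. The upper and lower bounds meet at 2, so that is the treewidth.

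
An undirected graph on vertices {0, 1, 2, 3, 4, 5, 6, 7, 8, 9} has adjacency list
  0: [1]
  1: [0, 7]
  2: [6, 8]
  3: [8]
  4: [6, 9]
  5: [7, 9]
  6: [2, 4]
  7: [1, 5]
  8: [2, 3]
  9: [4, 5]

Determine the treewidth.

1

A width-1 tree decomposition is:
Bags: B1 = {0, 1}  B2 = {1, 7}  B3 = {5, 7}  B4 = {5, 9}  B5 = {4, 9}  B6 = {4, 6}  B7 = {2, 6}  B8 = {2, 8}  B9 = {3, 8}
Tree: B1–B2, B2–B3, B3–B4, B4–B5, B5–B6, B6–B7, B7–B8, B8–B9
Every bag has size at most 2, so the width is 2 − 1 = 1 and tw(G) ≤ 1. Since G has at least one edge (e.g. 0–1), it is not an edgeless graph, so tw(G) ≥ 1. Hence tw(G) = 1 exactly.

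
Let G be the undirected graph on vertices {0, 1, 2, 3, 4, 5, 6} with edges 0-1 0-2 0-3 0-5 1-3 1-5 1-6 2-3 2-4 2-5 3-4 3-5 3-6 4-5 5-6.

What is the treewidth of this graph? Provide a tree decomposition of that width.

Each bag holds 4 vertices, so the decomposition has width 3, which upper-bounds the treewidth. For the lower bound, the 4 vertices {0, 1, 3, 5} are pairwise adjacent, and any tree decomposition puts a clique entirely inside one bag — forcing width ≥ 3. Combining the bounds, tw(G) = 3.

Treewidth 3.
One such decomposition:
Bags: B1 = {2, 3, 4, 5}  B2 = {0, 2, 3, 5}  B3 = {0, 1, 3, 5}  B4 = {1, 3, 5, 6}
Tree: B1–B2, B2–B3, B3–B4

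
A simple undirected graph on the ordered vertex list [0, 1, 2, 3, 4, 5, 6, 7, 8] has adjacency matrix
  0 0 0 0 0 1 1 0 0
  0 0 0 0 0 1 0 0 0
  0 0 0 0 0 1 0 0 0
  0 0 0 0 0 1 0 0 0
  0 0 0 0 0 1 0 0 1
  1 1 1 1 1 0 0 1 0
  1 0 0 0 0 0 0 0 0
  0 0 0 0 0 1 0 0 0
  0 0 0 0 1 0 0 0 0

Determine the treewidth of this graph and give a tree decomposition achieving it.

Each bag holds 2 vertices, so the decomposition has width 1, which upper-bounds the treewidth. Any graph with an edge has treewidth ≥ 1, and G has the edge 5–4. Hence tw(G) = 1 exactly.

Treewidth 1.
One optimal decomposition is:
Bags: B1 = {4, 5}  B2 = {2, 5}  B3 = {0, 5}  B4 = {0, 6}  B5 = {4, 8}  B6 = {3, 5}  B7 = {5, 7}  B8 = {1, 5}
Tree: B1–B2, B2–B3, B3–B4, B1–B5, B2–B6, B2–B7, B6–B8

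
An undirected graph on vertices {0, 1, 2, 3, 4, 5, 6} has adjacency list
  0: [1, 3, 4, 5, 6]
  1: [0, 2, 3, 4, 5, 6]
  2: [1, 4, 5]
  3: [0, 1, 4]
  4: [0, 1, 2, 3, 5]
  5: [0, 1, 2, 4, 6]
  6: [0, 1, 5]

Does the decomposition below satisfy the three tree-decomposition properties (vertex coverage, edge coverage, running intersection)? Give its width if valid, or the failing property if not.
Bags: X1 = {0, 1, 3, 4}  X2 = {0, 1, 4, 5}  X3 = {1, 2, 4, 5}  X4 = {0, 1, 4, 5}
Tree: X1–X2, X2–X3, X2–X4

No — vertex 6 appears in no bag.

A tree decomposition must satisfy three properties: every vertex lies in some bag; for every edge, both endpoints lie together in some bag; and for every vertex, the bags containing it form a connected subtree. Here vertex 6 appears in no bag, so the decomposition is invalid.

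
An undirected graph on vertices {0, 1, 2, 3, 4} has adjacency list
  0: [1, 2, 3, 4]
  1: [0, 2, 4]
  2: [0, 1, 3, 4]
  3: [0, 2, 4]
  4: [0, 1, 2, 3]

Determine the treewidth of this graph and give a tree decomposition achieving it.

Treewidth 3.
Bags: B1 = {0, 1, 2, 4}  B2 = {0, 2, 3, 4}
Tree: B1–B2

Each bag holds 4 vertices, so the decomposition has width 3, which upper-bounds the treewidth. For the lower bound, the 4 vertices {0, 1, 2, 4} are pairwise adjacent, and any tree decomposition puts a clique entirely inside one bag — forcing width ≥ 3. Hence tw(G) = 3 exactly.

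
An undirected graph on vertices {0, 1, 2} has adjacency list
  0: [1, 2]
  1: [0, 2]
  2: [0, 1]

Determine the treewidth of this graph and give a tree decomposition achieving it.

Treewidth 2.
Bags: B1 = {0, 1, 2}
Tree: (single bag)

A single bag containing all 3 vertices is trivially a valid decomposition of width 2. On the other hand G contains the 3-clique {0, 1, 2}. A clique must lie in a single bag of any decomposition, so no decomposition can have width below 2. The upper and lower bounds meet at 2, so that is the treewidth.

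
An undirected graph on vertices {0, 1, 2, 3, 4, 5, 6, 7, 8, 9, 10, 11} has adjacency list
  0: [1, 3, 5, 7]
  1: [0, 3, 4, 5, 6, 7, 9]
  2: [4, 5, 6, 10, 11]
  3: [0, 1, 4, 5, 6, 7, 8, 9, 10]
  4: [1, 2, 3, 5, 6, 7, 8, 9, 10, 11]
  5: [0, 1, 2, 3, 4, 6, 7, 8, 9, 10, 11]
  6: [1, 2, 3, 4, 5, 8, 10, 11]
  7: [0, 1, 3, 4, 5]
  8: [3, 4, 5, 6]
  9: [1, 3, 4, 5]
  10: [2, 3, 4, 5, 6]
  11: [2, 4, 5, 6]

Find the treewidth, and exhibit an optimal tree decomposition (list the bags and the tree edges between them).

Treewidth 4.
One optimal decomposition is:
Bags: B1 = {1, 3, 4, 5, 6}  B2 = {3, 4, 5, 6, 10}  B3 = {1, 3, 4, 5, 9}  B4 = {2, 4, 5, 6, 10}  B5 = {3, 4, 5, 6, 8}  B6 = {1, 3, 4, 5, 7}  B7 = {0, 1, 3, 5, 7}  B8 = {2, 4, 5, 6, 11}
Tree: B1–B2, B1–B3, B2–B4, B1–B5, B1–B6, B6–B7, B4–B8

Each bag holds 5 vertices, so the decomposition has width 4, which upper-bounds the treewidth. For the lower bound, the 5 vertices {0, 1, 3, 5, 7} are pairwise adjacent, and any tree decomposition puts a clique entirely inside one bag — forcing width ≥ 4. Combining the bounds, tw(G) = 4.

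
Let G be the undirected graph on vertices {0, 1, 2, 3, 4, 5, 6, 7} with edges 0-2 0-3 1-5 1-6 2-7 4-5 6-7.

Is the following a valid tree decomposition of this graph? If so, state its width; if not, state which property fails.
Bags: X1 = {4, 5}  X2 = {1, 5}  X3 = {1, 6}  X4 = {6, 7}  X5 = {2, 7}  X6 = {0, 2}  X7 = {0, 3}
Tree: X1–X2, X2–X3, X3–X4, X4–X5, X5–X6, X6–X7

Checking the three conditions: (i) the bags cover all of {0, 1, 2, 3, 4, 5, 6, 7}; (ii) for each edge, some bag contains both endpoints; (iii) the bags containing any fixed vertex form a subtree. All hold, so the decomposition is valid with width 2 − 1 = 1.

Yes; width 1.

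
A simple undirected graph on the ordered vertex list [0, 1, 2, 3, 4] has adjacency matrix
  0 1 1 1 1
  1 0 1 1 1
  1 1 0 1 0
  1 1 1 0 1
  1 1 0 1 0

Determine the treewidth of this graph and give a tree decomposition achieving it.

Each bag holds 4 vertices, so the decomposition has width 3, which upper-bounds the treewidth. On the other hand G contains the 4-clique {0, 1, 2, 3}. A clique must lie in a single bag of any decomposition, so no decomposition can have width below 3. Hence tw(G) = 3 exactly.

Treewidth 3.
One optimal decomposition is:
Bags: B1 = {0, 1, 3, 4}  B2 = {0, 1, 2, 3}
Tree: B1–B2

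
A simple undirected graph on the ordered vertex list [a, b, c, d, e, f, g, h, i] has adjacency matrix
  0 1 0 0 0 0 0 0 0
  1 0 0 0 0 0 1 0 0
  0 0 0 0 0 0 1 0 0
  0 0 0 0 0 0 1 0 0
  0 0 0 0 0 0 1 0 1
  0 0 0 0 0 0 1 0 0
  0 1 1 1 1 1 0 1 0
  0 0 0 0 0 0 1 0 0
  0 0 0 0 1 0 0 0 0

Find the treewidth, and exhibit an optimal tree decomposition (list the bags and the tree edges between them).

Every bag has size at most 2, so the width is 2 − 1 = 1 and tw(G) ≤ 1. Since G has at least one edge (e.g. g–e), it is not an edgeless graph, so tw(G) ≥ 1. The upper and lower bounds meet at 1, so that is the treewidth.

Treewidth 1.
Bags: B1 = {e, g}  B2 = {g, h}  B3 = {c, g}  B4 = {d, g}  B5 = {b, g}  B6 = {a, b}  B7 = {f, g}  B8 = {e, i}
Tree: B1–B2, B2–B3, B2–B4, B4–B5, B5–B6, B2–B7, B1–B8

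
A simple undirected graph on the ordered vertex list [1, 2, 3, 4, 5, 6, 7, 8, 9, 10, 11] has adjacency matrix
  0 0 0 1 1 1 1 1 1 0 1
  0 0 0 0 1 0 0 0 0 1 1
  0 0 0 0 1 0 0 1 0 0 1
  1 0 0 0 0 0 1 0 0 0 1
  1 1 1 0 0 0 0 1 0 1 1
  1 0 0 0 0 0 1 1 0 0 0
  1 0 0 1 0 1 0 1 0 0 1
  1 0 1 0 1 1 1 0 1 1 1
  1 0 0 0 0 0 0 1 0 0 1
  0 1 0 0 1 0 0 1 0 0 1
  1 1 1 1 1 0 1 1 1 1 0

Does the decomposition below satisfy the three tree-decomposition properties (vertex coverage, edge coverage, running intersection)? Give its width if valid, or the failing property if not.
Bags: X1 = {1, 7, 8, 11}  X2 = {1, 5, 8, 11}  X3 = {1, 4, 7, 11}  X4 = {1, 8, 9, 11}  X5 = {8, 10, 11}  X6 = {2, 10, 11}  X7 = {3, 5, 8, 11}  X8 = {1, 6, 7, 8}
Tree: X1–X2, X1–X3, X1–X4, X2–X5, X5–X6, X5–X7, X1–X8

A tree decomposition must satisfy three properties: every vertex lies in some bag; for every edge, both endpoints lie together in some bag; and for every vertex, the bags containing it form a connected subtree. Here edge (5,10) lies in no bag, so the decomposition is invalid.

No — edge (5,10) lies in no bag.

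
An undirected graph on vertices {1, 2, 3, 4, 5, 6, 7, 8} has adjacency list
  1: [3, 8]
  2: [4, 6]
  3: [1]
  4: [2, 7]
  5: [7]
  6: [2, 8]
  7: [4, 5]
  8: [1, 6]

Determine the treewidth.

1

A width-1 tree decomposition is:
Bags: B1 = {1, 3}  B2 = {1, 8}  B3 = {6, 8}  B4 = {2, 6}  B5 = {2, 4}  B6 = {4, 7}  B7 = {5, 7}
Tree: B1–B2, B2–B3, B3–B4, B4–B5, B5–B6, B6–B7
Every bag has size at most 2, so the width is 2 − 1 = 1 and tw(G) ≤ 1. Any graph with an edge has treewidth ≥ 1, and G has the edge 3–1. Therefore the treewidth is 1.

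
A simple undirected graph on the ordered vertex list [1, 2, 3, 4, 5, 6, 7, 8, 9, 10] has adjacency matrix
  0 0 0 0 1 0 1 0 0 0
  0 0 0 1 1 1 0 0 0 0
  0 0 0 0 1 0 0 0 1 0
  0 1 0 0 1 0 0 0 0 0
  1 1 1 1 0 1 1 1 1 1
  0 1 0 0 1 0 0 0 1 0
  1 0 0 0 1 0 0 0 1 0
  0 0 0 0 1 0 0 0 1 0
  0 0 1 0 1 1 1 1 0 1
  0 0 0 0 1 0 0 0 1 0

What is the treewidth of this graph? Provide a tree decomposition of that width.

Treewidth 2.
One such decomposition:
Bags: B1 = {5, 8, 9}  B2 = {5, 6, 9}  B3 = {5, 7, 9}  B4 = {5, 9, 10}  B5 = {1, 5, 7}  B6 = {2, 5, 6}  B7 = {2, 4, 5}  B8 = {3, 5, 9}
Tree: B1–B2, B2–B3, B2–B4, B3–B5, B2–B6, B6–B7, B1–B8

The largest bag has 3 vertices, giving width 2; this decomposition certifies tw(G) ≤ 2. Conversely, {1, 5, 7} is a clique of size 3, and the vertices of any clique must share a bag in every tree decomposition; so some bag has ≥ 3 vertices and tw(G) ≥ 2. The upper and lower bounds meet at 2, so that is the treewidth.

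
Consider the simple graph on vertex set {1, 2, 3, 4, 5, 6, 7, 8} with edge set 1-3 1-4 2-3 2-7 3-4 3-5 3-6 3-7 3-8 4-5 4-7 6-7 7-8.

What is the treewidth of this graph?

2

A width-2 tree decomposition is:
Bags: B1 = {3, 6, 7}  B2 = {3, 4, 7}  B3 = {3, 4, 5}  B4 = {2, 3, 7}  B5 = {3, 7, 8}  B6 = {1, 3, 4}
Tree: B1–B2, B2–B3, B1–B4, B1–B5, B3–B6
The largest bag has 3 vertices, giving width 2; this decomposition certifies tw(G) ≤ 2. On the other hand G contains the 3-clique {1, 3, 4}. A clique must lie in a single bag of any decomposition, so no decomposition can have width below 2. The upper and lower bounds meet at 2, so that is the treewidth.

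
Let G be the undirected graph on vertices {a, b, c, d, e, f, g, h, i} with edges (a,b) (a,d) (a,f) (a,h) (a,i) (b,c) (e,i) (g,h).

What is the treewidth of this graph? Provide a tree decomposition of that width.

The largest bag has 2 vertices, giving width 1; this decomposition certifies tw(G) ≤ 1. G has an edge, so its treewidth is at least 1. The upper and lower bounds meet at 1, so that is the treewidth.

Treewidth 1.
One optimal decomposition is:
Bags: B1 = {a, h}  B2 = {a, i}  B3 = {a, b}  B4 = {b, c}  B5 = {a, f}  B6 = {a, d}  B7 = {g, h}  B8 = {e, i}
Tree: B1–B2, B2–B3, B3–B4, B3–B5, B3–B6, B1–B7, B2–B8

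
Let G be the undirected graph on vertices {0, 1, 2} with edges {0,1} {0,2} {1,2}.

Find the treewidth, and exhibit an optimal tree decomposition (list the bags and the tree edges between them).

With just one bag of size 3, the width is 3 − 1 = 2, so tw(G) ≤ 2. Conversely, {0, 1, 2} is a clique of size 3, and the vertices of any clique must share a bag in every tree decomposition; so some bag has ≥ 3 vertices and tw(G) ≥ 2. The upper and lower bounds meet at 2, so that is the treewidth.

Treewidth 2.
One such decomposition:
Bags: B1 = {0, 1, 2}
Tree: (single bag)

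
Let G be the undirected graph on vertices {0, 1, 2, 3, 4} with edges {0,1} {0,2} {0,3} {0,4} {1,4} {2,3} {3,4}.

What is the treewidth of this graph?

A width-2 tree decomposition is:
Bags: B1 = {0, 1, 4}  B2 = {0, 3, 4}  B3 = {0, 2, 3}
Tree: B1–B2, B2–B3
Each bag holds 3 vertices, so the decomposition has width 2, which upper-bounds the treewidth. On the other hand G contains the 3-clique {0, 1, 4}. A clique must lie in a single bag of any decomposition, so no decomposition can have width below 2. Hence tw(G) = 2 exactly.

2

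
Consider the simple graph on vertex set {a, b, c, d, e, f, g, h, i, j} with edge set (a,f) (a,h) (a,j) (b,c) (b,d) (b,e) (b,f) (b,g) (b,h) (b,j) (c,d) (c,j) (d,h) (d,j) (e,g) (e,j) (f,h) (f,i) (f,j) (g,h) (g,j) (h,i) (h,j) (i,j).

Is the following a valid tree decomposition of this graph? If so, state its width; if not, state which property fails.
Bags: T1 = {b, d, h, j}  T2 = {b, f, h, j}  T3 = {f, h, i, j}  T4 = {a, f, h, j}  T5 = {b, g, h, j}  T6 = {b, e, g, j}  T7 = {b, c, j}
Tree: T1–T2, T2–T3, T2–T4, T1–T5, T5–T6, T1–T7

A tree decomposition must satisfy three properties: every vertex lies in some bag; for every edge, both endpoints lie together in some bag; and for every vertex, the bags containing it form a connected subtree. Here edge (d,c) lies in no bag, so the decomposition is invalid.

No — edge (d,c) lies in no bag.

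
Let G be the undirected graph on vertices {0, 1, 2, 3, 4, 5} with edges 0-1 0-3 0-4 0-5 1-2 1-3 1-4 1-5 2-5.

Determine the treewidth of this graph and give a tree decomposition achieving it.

Each bag holds 3 vertices, so the decomposition has width 2, which upper-bounds the treewidth. Conversely, {0, 1, 3} is a clique of size 3, and the vertices of any clique must share a bag in every tree decomposition; so some bag has ≥ 3 vertices and tw(G) ≥ 2. Combining the bounds, tw(G) = 2.

Treewidth 2.
Bags: B1 = {0, 1, 5}  B2 = {0, 1, 3}  B3 = {1, 2, 5}  B4 = {0, 1, 4}
Tree: B1–B2, B1–B3, B1–B4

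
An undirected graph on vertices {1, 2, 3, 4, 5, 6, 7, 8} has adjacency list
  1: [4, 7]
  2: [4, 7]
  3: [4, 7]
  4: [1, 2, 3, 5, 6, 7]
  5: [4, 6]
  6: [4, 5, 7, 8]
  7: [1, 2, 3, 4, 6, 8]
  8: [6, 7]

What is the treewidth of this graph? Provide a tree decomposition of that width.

Each bag holds 3 vertices, so the decomposition has width 2, which upper-bounds the treewidth. For the lower bound, the 3 vertices {6, 7, 8} are pairwise adjacent, and any tree decomposition puts a clique entirely inside one bag — forcing width ≥ 2. Combining the bounds, tw(G) = 2.

Treewidth 2.
One such decomposition:
Bags: B1 = {4, 5, 6}  B2 = {4, 6, 7}  B3 = {6, 7, 8}  B4 = {3, 4, 7}  B5 = {1, 4, 7}  B6 = {2, 4, 7}
Tree: B1–B2, B2–B3, B2–B4, B4–B5, B2–B6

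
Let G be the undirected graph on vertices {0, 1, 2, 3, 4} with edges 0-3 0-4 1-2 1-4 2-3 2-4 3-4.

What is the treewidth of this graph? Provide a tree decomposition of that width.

Treewidth 2.
Bags: B1 = {2, 3, 4}  B2 = {1, 2, 4}  B3 = {0, 3, 4}
Tree: B1–B2, B1–B3

The largest bag has 3 vertices, giving width 2; this decomposition certifies tw(G) ≤ 2. For the lower bound, the 3 vertices {0, 3, 4} are pairwise adjacent, and any tree decomposition puts a clique entirely inside one bag — forcing width ≥ 2. Hence tw(G) = 2 exactly.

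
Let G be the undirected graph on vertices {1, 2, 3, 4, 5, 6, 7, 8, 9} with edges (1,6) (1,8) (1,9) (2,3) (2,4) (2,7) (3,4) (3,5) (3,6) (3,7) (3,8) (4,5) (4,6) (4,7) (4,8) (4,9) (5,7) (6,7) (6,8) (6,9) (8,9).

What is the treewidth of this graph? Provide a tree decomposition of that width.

Each bag holds 4 vertices, so the decomposition has width 3, which upper-bounds the treewidth. For the lower bound, the 4 vertices {1, 6, 8, 9} are pairwise adjacent, and any tree decomposition puts a clique entirely inside one bag — forcing width ≥ 3. The upper and lower bounds meet at 3, so that is the treewidth.

Treewidth 3.
One such decomposition:
Bags: B1 = {3, 4, 6, 8}  B2 = {3, 4, 6, 7}  B3 = {4, 6, 8, 9}  B4 = {3, 4, 5, 7}  B5 = {2, 3, 4, 7}  B6 = {1, 6, 8, 9}
Tree: B1–B2, B1–B3, B2–B4, B2–B5, B3–B6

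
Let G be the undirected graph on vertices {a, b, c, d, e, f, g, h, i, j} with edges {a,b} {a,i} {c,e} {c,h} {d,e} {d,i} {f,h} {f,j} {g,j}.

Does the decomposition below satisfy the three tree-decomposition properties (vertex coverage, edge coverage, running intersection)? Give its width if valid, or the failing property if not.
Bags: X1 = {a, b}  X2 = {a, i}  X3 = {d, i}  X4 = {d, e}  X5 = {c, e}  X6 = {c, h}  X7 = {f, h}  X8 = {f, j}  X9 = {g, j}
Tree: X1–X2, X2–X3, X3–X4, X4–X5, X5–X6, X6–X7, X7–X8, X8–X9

Every vertex of G appears in some bag (union = {a, b, c, d, e, f, g, h, i, j}); every edge is covered by a bag; and for each vertex v the set of bags containing v is connected in the bag tree. The decomposition is therefore valid. The largest bag has 2 vertices, so the width is 1.

Yes; width 1.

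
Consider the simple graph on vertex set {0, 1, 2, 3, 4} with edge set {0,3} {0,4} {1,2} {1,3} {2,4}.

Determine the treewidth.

2

A width-2 tree decomposition is:
Bags: B1 = {1, 2, 3}  B2 = {2, 3, 4}  B3 = {0, 3, 4}
Tree: B1–B2, B2–B3
The largest bag has 3 vertices, giving width 2; this decomposition certifies tw(G) ≤ 2. The edges 3–1–2–4–0–3 form a cycle, so G is not a tree and its treewidth is at least 2. Hence tw(G) = 2 exactly.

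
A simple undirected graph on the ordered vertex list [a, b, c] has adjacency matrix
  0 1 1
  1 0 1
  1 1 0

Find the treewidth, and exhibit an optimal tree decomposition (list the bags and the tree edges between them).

Treewidth 2.
One optimal decomposition is:
Bags: B1 = {a, b, c}
Tree: (single bag)

With just one bag of size 3, the width is 3 − 1 = 2, so tw(G) ≤ 2. For the lower bound, the 3 vertices {a, b, c} are pairwise adjacent, and any tree decomposition puts a clique entirely inside one bag — forcing width ≥ 2. Combining the bounds, tw(G) = 2.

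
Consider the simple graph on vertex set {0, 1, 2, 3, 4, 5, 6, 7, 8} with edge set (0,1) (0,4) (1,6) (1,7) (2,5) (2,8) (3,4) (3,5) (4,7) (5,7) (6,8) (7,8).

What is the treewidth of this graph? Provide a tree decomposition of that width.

Treewidth 3.
Bags: B1 = {0, 1, 6, 8}  B2 = {0, 1, 7, 8}  B3 = {0, 4, 7, 8}  B4 = {2, 4, 7, 8}  B5 = {2, 4, 5, 7}  B6 = {2, 3, 4, 5}
Tree: B1–B2, B2–B3, B3–B4, B4–B5, B5–B6

Each bag holds 4 vertices, so the decomposition has width 3, which upper-bounds the treewidth. For the lower bound: the 4 vertex sets {0,1,6}, {8}, {7}, {2,3,4,5} are disjoint, each induces a connected subgraph, and every pair is joined by at least one edge of G. Contracting each set to a single vertex therefore yields K_{4} as a minor, and since treewidth is minor-monotone, tw(G) ≥ tw(K_{4}) = 3. Hence tw(G) = 3 exactly.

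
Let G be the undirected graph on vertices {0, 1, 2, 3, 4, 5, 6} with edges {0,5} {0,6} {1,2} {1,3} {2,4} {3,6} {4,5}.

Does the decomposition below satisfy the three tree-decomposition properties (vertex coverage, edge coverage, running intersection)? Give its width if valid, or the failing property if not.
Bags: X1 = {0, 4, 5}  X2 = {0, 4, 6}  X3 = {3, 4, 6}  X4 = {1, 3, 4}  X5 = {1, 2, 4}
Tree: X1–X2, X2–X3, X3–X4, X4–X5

Every vertex of G appears in some bag (union = {0, 1, 2, 3, 4, 5, 6}); every edge is covered by a bag; and for each vertex v the set of bags containing v is connected in the bag tree. The decomposition is therefore valid. The largest bag has 3 vertices, so the width is 2.

Yes; width 2.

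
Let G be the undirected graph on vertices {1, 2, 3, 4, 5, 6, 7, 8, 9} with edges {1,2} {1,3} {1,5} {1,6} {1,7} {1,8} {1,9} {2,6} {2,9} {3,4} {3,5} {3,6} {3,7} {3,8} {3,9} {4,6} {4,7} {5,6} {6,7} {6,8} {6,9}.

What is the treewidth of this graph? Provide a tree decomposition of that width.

Treewidth 3.
One such decomposition:
Bags: B1 = {1, 2, 6, 9}  B2 = {1, 3, 6, 9}  B3 = {1, 3, 6, 7}  B4 = {1, 3, 6, 8}  B5 = {3, 4, 6, 7}  B6 = {1, 3, 5, 6}
Tree: B1–B2, B2–B3, B2–B4, B3–B5, B2–B6

Each bag holds 4 vertices, so the decomposition has width 3, which upper-bounds the treewidth. Conversely, {1, 2, 6, 9} is a clique of size 4, and the vertices of any clique must share a bag in every tree decomposition; so some bag has ≥ 4 vertices and tw(G) ≥ 3. The upper and lower bounds meet at 3, so that is the treewidth.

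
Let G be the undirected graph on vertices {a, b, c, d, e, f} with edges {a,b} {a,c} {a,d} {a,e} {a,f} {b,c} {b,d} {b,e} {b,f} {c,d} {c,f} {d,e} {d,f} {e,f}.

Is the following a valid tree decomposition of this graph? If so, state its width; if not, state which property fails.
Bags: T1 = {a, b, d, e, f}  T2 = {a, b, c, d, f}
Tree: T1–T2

Yes; width 4.

Checking the three conditions: (i) the bags cover all of {a, b, c, d, e, f}; (ii) for each edge, some bag contains both endpoints; (iii) the bags containing any fixed vertex form a subtree. All hold, so the decomposition is valid with width 5 − 1 = 4.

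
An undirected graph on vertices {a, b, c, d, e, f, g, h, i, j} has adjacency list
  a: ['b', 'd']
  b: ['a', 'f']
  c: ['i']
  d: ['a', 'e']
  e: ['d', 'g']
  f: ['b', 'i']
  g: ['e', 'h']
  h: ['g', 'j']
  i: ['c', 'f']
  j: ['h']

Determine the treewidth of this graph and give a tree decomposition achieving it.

Every bag has size at most 2, so the width is 2 − 1 = 1 and tw(G) ≤ 1. Since G has at least one edge (e.g. j–h), it is not an edgeless graph, so tw(G) ≥ 1. Combining the bounds, tw(G) = 1.

Treewidth 1.
Bags: B1 = {h, j}  B2 = {g, h}  B3 = {e, g}  B4 = {d, e}  B5 = {a, d}  B6 = {a, b}  B7 = {b, f}  B8 = {f, i}  B9 = {c, i}
Tree: B1–B2, B2–B3, B3–B4, B4–B5, B5–B6, B6–B7, B7–B8, B8–B9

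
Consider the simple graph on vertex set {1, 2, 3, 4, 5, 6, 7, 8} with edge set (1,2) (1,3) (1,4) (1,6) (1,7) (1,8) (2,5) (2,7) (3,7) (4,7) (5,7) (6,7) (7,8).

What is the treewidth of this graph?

2

A width-2 tree decomposition is:
Bags: B1 = {1, 6, 7}  B2 = {1, 2, 7}  B3 = {2, 5, 7}  B4 = {1, 4, 7}  B5 = {1, 3, 7}  B6 = {1, 7, 8}
Tree: B1–B2, B2–B3, B1–B4, B4–B5, B5–B6
Each bag holds 3 vertices, so the decomposition has width 2, which upper-bounds the treewidth. For the lower bound, the 3 vertices {1, 2, 7} are pairwise adjacent, and any tree decomposition puts a clique entirely inside one bag — forcing width ≥ 2. Combining the bounds, tw(G) = 2.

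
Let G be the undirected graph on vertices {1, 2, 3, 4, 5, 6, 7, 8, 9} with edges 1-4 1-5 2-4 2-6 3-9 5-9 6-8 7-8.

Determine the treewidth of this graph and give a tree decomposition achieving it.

Treewidth 1.
Bags: B1 = {3, 9}  B2 = {5, 9}  B3 = {1, 5}  B4 = {1, 4}  B5 = {2, 4}  B6 = {2, 6}  B7 = {6, 8}  B8 = {7, 8}
Tree: B1–B2, B2–B3, B3–B4, B4–B5, B5–B6, B6–B7, B7–B8

Each bag holds 2 vertices, so the decomposition has width 1, which upper-bounds the treewidth. Any graph with an edge has treewidth ≥ 1, and G has the edge 3–9. Hence tw(G) = 1 exactly.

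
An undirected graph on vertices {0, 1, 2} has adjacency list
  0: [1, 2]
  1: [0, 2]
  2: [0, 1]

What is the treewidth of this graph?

2

A width-2 tree decomposition is:
Bags: B1 = {0, 1, 2}
Tree: (single bag)
With just one bag of size 3, the width is 3 − 1 = 2, so tw(G) ≤ 2. On the other hand G contains the 3-clique {0, 1, 2}. A clique must lie in a single bag of any decomposition, so no decomposition can have width below 2. Therefore the treewidth is 2.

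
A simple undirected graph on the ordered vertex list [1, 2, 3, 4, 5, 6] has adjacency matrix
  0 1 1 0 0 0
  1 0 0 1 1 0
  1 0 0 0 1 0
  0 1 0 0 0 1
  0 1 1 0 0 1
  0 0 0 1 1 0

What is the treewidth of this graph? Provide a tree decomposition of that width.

Treewidth 2.
One such decomposition:
Bags: B1 = {1, 3, 5}  B2 = {1, 2, 5}  B3 = {2, 5, 6}  B4 = {2, 4, 6}
Tree: B1–B2, B2–B3, B3–B4

The largest bag has 3 vertices, giving width 2; this decomposition certifies tw(G) ≤ 2. The edges 3–1–2–5–3 form a cycle, so G is not a tree and its treewidth is at least 2. The upper and lower bounds meet at 2, so that is the treewidth.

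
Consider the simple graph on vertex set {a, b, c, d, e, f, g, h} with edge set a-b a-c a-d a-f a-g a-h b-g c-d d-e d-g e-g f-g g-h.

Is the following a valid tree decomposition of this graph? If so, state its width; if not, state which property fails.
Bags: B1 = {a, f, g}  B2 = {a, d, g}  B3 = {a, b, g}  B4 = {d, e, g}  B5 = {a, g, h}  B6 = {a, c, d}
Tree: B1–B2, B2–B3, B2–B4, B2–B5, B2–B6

Every vertex of G appears in some bag (union = {a, b, c, d, e, f, g, h}); every edge is covered by a bag; and for each vertex v the set of bags containing v is connected in the bag tree. The decomposition is therefore valid. The largest bag has 3 vertices, so the width is 2.

Yes; width 2.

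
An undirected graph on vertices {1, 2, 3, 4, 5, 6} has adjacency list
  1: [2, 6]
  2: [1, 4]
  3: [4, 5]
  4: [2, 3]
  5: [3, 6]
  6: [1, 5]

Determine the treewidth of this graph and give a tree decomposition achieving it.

Each bag holds 3 vertices, so the decomposition has width 2, which upper-bounds the treewidth. Since 3–5–6–1–2–4–3 is a cycle in G, G is not acyclic. Forests are exactly the graphs of treewidth ≤ 1, so tw(G) ≥ 2. The upper and lower bounds meet at 2, so that is the treewidth.

Treewidth 2.
One such decomposition:
Bags: B1 = {3, 5, 6}  B2 = {1, 3, 6}  B3 = {1, 2, 3}  B4 = {2, 3, 4}
Tree: B1–B2, B2–B3, B3–B4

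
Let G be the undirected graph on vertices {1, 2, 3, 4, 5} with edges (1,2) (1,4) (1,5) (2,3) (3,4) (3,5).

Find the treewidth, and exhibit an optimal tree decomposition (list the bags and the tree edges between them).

Every bag has size at most 3, so the width is 3 − 1 = 2 and tw(G) ≤ 2. For the lower bound, G contains the cycle 1–2–3–4–1, so G is not a forest; only forests have treewidth ≤ 1, hence tw(G) ≥ 2. The upper and lower bounds meet at 2, so that is the treewidth.

Treewidth 2.
One such decomposition:
Bags: B1 = {1, 2, 3}  B2 = {1, 3, 4}  B3 = {1, 3, 5}
Tree: B1–B2, B2–B3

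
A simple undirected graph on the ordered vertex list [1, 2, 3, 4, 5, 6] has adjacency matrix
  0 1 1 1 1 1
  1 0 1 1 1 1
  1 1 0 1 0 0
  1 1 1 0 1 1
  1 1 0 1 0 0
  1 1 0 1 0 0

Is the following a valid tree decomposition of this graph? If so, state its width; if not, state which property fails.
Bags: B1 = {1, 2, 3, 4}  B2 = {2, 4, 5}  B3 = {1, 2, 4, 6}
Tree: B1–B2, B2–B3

No — edge (1,5) lies in no bag.

A tree decomposition must satisfy three properties: every vertex lies in some bag; for every edge, both endpoints lie together in some bag; and for every vertex, the bags containing it form a connected subtree. Here edge (1,5) lies in no bag, so the decomposition is invalid.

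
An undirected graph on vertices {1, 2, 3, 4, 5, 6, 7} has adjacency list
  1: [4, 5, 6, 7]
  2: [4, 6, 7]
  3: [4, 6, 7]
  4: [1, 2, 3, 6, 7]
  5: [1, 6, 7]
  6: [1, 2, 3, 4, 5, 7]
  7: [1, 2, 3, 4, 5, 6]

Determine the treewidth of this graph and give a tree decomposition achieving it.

Treewidth 3.
One optimal decomposition is:
Bags: B1 = {2, 4, 6, 7}  B2 = {1, 4, 6, 7}  B3 = {3, 4, 6, 7}  B4 = {1, 5, 6, 7}
Tree: B1–B2, B1–B3, B2–B4

Each bag holds 4 vertices, so the decomposition has width 3, which upper-bounds the treewidth. For the lower bound, the 4 vertices {1, 4, 6, 7} are pairwise adjacent, and any tree decomposition puts a clique entirely inside one bag — forcing width ≥ 3. The upper and lower bounds meet at 3, so that is the treewidth.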